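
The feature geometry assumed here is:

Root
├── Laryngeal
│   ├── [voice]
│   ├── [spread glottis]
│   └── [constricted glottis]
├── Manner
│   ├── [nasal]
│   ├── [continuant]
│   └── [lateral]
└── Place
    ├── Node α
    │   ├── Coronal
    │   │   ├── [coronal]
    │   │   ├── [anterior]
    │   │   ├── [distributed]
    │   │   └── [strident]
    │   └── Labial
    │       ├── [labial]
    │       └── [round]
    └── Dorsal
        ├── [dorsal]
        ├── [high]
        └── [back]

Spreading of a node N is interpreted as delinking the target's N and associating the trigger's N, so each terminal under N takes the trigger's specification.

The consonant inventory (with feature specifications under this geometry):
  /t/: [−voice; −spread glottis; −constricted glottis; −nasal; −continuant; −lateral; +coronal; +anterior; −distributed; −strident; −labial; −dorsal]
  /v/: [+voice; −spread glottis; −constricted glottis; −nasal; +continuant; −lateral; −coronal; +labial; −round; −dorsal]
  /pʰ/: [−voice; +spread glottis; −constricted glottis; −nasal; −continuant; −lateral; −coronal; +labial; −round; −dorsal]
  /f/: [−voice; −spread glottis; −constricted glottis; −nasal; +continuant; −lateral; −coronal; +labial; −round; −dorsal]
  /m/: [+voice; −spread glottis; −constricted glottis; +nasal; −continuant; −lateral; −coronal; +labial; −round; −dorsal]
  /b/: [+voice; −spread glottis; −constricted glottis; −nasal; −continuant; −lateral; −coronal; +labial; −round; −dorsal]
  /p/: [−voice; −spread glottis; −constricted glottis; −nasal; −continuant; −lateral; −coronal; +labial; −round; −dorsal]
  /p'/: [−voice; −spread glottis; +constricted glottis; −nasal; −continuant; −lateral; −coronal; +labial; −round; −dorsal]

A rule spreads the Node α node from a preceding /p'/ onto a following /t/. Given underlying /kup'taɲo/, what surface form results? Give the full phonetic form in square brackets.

[kup'paɲo]

Node α immediately or transitively dominates [coronal], [anterior], [distributed], [strident], [labial], [round].
The target acquires /p'/'s values for everything under Node α — [−coronal], [+labial], [−round] — while keeping its own [voice], [spread glottis], [constricted glottis], ….
The resulting bundle matches /p/ in the inventory; substituting it for /t/ gives [kup'paɲo].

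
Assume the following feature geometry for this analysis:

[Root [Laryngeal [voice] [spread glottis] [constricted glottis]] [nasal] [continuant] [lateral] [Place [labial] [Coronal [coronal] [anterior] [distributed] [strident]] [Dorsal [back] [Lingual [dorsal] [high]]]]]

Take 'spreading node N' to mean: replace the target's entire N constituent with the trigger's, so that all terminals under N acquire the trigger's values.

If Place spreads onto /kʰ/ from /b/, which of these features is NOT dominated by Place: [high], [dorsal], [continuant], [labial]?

The terminals dominated by Place are [labial], [coronal], [anterior], [distributed], [strident], [back], [dorsal], [high].
Of the listed options, [high], [labial], [dorsal] are among these and would be overwritten by spreading Place.
[continuant] is not within the Place subtree (it hangs from Root), so /kʰ/'s [continuant] value survives.

[continuant]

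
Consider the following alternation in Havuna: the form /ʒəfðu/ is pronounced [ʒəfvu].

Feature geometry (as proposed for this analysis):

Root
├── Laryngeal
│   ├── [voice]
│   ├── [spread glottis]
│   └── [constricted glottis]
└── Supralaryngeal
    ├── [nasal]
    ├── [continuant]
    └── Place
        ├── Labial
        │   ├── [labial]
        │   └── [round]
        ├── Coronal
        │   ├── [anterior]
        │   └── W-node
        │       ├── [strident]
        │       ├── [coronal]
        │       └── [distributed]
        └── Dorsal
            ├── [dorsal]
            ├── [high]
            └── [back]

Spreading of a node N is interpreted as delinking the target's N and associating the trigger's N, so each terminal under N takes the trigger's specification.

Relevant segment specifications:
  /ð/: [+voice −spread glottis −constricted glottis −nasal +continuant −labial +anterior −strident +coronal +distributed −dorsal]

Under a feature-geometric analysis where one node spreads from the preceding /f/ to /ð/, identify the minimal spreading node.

Place

The alternation /ð/ → [v] changes [labial], [round], [coronal], [anterior], [distributed], [strident] and nothing else.
The smallest constituent containing every changed terminal is Place — each of its daughters lacks at least one of the affected features.
Delinking /ð/'s Place and associating /f/'s Place gives precisely the feature bundle of [v].
[voice], a feature on which the two segments disagree outside Place, is unchanged — nothing dominating it spread, and Place is the minimal sufficient constituent.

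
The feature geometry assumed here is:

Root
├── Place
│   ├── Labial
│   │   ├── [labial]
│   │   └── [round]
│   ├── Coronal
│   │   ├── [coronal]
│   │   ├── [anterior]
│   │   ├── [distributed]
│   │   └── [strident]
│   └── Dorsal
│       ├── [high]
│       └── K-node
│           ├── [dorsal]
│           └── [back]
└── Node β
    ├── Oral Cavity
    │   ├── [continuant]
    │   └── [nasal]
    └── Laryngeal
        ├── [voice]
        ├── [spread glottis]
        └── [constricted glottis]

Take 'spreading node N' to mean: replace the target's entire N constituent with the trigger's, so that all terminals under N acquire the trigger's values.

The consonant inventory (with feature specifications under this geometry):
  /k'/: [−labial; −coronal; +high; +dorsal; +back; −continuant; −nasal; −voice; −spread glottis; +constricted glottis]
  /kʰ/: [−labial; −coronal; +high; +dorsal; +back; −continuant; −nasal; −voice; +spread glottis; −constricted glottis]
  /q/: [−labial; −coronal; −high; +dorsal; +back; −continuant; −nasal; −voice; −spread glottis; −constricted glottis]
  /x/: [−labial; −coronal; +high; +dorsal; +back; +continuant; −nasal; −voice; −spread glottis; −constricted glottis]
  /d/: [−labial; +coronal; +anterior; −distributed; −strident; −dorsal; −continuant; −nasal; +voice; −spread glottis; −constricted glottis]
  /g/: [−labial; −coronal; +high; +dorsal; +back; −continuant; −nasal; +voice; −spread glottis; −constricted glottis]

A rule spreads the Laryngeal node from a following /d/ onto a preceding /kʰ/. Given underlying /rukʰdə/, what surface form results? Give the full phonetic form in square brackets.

Terminals under Laryngeal in this geometry: [voice], [spread glottis], [constricted glottis].
Spreading Laryngeal from /d/ onto /kʰ/ replaces those values with /d/'s: [+voice], [−spread glottis], [−constricted glottis]. Features outside Laryngeal ([labial], [coronal], [high], …) stay as in /kʰ/.
Among the inventory, only /g/ has exactly this specification, giving the surface form [rugdə].

[rugdə]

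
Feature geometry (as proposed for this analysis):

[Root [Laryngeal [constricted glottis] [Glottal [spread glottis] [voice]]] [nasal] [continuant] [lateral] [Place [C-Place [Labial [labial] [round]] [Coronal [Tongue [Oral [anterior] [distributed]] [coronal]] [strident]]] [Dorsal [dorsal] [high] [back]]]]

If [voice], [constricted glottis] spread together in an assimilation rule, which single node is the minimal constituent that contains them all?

[voice] lies under Glottal (below Laryngeal).
[constricted glottis]: Root ▹ Laryngeal ▹ [constricted glottis].
Laryngeal is the lowest common ancestor — every listed feature sits under it, and no single subconstituent of Laryngeal covers them all.

Laryngeal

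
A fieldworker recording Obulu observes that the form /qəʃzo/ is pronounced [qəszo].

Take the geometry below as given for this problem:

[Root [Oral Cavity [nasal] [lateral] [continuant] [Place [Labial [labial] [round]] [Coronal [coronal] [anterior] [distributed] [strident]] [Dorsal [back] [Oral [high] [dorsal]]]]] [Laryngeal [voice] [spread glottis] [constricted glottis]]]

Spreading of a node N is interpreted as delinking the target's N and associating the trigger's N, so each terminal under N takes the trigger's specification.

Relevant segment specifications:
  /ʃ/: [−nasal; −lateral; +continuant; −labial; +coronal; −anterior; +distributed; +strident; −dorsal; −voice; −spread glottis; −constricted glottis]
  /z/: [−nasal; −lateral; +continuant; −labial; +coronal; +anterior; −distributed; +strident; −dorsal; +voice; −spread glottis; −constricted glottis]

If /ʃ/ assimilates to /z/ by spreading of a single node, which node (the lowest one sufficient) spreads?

Coronal

The alternation /ʃ/ → [s] changes [anterior], [distributed] and nothing else.
The smallest constituent containing every changed terminal is Coronal — each of its daughters lacks at least one of the affected features.
Delinking /ʃ/'s Coronal and associating /z/'s Coronal gives precisely the feature bundle of [s].
[voice], a feature on which the two segments disagree outside Coronal, is unchanged — nothing dominating it spread, and Coronal is the minimal sufficient constituent.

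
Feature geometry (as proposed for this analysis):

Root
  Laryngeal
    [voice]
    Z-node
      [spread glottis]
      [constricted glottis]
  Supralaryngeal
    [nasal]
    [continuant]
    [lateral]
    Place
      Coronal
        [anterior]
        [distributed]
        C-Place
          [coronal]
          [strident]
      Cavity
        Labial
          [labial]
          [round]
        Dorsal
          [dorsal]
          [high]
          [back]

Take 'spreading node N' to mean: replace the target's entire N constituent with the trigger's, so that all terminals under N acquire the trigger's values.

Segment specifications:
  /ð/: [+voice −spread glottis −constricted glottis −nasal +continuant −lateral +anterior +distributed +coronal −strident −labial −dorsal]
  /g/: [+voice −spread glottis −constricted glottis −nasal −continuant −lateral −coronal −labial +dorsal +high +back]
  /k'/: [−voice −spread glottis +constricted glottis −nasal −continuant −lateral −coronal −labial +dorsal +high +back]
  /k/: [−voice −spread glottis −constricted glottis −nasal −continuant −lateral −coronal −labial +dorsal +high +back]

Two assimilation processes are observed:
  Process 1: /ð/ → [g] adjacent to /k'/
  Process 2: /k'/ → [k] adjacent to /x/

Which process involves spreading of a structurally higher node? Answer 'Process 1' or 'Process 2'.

Process 1 alters [continuant], [coronal], [anterior], [distributed], [strident], [dorsal], [high], [back]; the lowest common ancestor is Supralaryngeal (depth 1 from Root).
In Process 2, [constricted glottis] changes, so the minimal spreading node is [constricted glottis] at depth 3.
Depth 1 < depth 3; Process 1 involves the structurally higher constituent Supralaryngeal.

Process 1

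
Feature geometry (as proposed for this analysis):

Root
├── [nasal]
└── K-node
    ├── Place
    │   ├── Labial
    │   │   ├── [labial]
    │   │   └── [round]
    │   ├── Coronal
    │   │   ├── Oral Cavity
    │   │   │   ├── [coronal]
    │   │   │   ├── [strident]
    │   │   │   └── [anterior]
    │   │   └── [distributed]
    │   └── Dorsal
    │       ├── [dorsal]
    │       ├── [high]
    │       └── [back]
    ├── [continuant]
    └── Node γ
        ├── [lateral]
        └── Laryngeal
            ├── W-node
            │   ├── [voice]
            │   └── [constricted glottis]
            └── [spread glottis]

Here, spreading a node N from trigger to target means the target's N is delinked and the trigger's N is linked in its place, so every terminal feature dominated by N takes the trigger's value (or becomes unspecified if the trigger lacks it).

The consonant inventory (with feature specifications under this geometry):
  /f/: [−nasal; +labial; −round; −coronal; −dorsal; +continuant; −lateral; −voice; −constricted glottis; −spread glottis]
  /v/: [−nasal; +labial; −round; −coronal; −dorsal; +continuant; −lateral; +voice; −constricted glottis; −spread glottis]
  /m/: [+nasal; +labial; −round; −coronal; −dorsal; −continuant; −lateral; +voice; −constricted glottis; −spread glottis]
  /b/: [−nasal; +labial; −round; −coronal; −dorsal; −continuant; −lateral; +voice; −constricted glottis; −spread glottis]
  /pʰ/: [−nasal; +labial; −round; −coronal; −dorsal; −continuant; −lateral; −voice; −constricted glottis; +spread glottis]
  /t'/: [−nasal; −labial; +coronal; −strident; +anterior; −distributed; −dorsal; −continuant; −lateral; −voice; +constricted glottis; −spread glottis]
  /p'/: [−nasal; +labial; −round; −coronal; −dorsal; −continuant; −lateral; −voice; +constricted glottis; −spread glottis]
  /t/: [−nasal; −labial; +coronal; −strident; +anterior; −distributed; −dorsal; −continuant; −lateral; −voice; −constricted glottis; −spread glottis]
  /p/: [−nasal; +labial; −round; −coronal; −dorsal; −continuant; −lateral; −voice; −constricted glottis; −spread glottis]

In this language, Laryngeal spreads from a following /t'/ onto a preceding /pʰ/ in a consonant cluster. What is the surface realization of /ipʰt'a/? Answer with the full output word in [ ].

[ip't'a]

The Laryngeal node dominates the terminals [voice], [constricted glottis], [spread glottis].
The target acquires /t'/'s values for everything under Laryngeal — [−voice], [+constricted glottis], [−spread glottis] — while keeping its own [nasal], [labial], [round], ….
Among the inventory, only /p'/ has exactly this specification, giving the surface form [ip't'a].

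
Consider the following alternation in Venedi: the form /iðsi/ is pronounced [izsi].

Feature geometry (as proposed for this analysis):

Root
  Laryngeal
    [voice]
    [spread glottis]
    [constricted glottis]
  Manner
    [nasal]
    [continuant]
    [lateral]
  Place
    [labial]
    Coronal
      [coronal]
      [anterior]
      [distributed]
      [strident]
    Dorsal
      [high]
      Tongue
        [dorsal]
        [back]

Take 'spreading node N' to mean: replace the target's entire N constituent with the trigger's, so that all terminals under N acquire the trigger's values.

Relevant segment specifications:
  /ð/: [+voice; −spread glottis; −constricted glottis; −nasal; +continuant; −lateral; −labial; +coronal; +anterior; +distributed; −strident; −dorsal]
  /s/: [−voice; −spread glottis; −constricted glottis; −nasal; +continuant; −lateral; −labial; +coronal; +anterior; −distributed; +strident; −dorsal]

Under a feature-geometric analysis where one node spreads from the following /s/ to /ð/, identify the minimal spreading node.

The alternation /ð/ → [z] changes [distributed], [strident] and nothing else.
Tracing each changed feature up the tree, the paths first meet at Coronal; any lower node misses at least one of them.
Spreading Coronal from /s/ overwrites each of those terminals with /s/'s values, yielding exactly [z].
[voice] stays as in /ð/ although /s/ differs there, so no node dominating it spread; among the remaining candidates Coronal is the lowest that derives the output.

Coronal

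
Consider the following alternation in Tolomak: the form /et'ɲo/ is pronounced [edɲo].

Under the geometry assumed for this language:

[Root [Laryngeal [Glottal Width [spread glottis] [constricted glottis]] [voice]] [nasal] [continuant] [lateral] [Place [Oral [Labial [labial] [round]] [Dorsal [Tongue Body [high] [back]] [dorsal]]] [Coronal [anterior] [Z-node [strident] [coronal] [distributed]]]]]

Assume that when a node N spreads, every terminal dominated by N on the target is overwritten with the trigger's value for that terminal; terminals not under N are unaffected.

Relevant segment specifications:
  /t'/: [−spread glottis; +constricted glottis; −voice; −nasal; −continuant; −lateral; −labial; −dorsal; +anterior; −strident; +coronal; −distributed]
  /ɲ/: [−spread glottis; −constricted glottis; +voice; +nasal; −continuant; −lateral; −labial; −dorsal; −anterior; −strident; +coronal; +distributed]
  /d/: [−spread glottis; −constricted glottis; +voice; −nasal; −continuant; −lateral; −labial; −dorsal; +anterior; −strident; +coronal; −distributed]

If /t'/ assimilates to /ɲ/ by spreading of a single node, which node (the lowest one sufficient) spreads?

/t'/ and [d] differ in [voice], [constricted glottis]; every other specified feature is identical.
Tracing each changed feature up the tree, the paths first meet at Laryngeal; any lower node misses at least one of them.
Spreading Laryngeal from /ɲ/ overwrites each of those terminals with /ɲ/'s values, yielding exactly [d].
Since [anterior], [nasal] are preserved even though /ɲ/ disagrees there, no node above Laryngeal spread.

Laryngeal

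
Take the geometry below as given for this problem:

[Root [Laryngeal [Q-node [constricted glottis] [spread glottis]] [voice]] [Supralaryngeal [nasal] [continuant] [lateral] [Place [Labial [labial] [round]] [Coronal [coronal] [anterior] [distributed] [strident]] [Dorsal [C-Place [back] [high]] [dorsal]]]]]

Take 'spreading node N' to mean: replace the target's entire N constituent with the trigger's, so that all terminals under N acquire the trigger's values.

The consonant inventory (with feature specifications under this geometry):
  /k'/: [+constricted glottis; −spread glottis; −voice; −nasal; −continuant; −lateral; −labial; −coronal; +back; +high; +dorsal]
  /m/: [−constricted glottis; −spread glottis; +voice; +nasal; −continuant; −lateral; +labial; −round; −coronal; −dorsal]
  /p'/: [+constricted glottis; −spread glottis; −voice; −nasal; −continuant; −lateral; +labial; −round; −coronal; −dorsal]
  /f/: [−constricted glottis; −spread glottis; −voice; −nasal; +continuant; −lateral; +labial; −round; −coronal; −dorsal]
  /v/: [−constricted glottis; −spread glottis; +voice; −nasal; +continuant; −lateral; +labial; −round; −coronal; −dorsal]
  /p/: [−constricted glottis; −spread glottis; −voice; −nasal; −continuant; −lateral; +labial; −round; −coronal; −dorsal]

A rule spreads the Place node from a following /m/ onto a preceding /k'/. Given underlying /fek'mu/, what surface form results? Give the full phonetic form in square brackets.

[fep'mu]

Place immediately or transitively dominates [labial], [round], [coronal], [anterior], [distributed], [strident], [back], [high], [dorsal].
After delinking /k'/'s Place and linking /m/'s, the affected terminals become [+labial], [−round], [−coronal], [−dorsal]; [constricted glottis], [spread glottis], [voice], … (outside Place) are retained from /k'/.
The resulting bundle matches /p'/ in the inventory; substituting it for /k'/ gives [fep'mu].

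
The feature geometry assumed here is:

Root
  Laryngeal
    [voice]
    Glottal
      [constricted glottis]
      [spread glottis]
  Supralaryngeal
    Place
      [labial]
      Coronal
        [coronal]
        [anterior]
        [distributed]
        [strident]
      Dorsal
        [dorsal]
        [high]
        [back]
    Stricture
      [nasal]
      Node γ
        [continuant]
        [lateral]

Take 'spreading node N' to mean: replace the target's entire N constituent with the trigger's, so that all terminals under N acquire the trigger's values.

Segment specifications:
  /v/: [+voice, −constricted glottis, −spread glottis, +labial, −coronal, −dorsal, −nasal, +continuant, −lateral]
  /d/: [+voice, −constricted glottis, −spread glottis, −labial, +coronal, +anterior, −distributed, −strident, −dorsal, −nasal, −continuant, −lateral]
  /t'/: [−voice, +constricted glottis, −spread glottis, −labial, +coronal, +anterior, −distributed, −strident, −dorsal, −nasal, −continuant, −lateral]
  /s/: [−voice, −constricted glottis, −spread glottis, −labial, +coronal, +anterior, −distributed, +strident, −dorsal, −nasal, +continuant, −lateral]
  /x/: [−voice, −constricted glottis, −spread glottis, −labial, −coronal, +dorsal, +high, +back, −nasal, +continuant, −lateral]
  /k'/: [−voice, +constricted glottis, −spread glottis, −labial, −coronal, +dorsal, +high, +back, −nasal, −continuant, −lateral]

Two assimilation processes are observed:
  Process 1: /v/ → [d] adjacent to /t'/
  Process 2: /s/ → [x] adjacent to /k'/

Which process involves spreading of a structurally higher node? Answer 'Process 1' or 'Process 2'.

Process 1

Process 1 alters [continuant], [labial], [coronal], [anterior], [distributed], [strident]; the lowest common ancestor is Supralaryngeal (depth 1 from Root).
Process 2: the features that change are [coronal], [anterior], [distributed], [strident], [dorsal], [high], [back]; the minimal node is Place (depth 2).
Depth 1 < depth 2; Process 1 involves the structurally higher constituent Supralaryngeal.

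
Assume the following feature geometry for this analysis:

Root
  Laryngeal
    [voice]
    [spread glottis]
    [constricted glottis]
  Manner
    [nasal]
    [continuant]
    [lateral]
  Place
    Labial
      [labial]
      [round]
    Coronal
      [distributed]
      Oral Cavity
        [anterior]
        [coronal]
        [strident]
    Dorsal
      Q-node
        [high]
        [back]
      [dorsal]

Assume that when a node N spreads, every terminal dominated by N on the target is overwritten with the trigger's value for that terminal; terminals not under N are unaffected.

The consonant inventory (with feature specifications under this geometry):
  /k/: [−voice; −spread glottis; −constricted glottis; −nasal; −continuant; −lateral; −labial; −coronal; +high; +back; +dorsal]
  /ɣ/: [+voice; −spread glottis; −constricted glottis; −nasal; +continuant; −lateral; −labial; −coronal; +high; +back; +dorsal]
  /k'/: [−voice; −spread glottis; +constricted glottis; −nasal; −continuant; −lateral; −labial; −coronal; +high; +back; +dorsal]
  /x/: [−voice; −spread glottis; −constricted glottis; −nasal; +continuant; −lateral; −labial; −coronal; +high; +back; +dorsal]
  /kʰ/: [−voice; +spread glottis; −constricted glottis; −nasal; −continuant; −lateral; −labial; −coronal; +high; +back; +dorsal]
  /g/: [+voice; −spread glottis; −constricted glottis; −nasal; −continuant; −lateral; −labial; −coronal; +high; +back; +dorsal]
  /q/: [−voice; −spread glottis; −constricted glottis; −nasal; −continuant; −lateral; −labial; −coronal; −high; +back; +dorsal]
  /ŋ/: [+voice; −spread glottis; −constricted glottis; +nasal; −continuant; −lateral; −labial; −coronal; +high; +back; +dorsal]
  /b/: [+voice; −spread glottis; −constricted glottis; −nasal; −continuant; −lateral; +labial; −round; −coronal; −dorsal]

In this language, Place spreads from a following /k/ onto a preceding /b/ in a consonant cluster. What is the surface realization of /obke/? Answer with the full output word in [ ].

The Place node dominates the terminals [labial], [round], [distributed], [anterior], [coronal], [strident], [high], [back], [dorsal].
The target acquires /k/'s values for everything under Place — [−labial], [−coronal], [+high], [+back], [+dorsal] — while keeping its own [voice], [spread glottis], [constricted glottis], ….
Among the inventory, only /g/ has exactly this specification, giving the surface form [ogke].

[ogke]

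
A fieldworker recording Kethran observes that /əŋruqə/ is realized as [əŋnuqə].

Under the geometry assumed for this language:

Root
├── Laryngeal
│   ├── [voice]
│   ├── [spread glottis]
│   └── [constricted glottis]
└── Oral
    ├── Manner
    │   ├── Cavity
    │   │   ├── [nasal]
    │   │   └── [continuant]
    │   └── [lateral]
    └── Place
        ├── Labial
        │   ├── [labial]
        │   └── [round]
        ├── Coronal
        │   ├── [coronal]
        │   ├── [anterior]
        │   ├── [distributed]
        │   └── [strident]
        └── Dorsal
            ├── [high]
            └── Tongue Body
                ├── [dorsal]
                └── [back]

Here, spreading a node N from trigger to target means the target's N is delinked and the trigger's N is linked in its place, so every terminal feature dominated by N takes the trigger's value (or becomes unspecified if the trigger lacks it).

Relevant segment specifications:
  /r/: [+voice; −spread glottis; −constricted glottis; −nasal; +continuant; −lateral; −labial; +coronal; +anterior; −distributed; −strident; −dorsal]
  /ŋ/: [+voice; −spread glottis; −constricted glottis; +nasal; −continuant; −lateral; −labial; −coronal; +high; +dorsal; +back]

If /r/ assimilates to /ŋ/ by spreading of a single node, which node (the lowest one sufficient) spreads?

The alternation /r/ → [n] changes [nasal], [continuant] and nothing else.
Tracing each changed feature up the tree, the paths first meet at Cavity; any lower node misses at least one of them.
If Cavity spreads, every terminal under it takes /ŋ/'s value, producing [n] as observed.
Features on which the two segments disagree outside Cavity, such as [dorsal], [coronal], are unchanged — nothing dominating them spread, and Cavity is the minimal sufficient constituent.

Cavity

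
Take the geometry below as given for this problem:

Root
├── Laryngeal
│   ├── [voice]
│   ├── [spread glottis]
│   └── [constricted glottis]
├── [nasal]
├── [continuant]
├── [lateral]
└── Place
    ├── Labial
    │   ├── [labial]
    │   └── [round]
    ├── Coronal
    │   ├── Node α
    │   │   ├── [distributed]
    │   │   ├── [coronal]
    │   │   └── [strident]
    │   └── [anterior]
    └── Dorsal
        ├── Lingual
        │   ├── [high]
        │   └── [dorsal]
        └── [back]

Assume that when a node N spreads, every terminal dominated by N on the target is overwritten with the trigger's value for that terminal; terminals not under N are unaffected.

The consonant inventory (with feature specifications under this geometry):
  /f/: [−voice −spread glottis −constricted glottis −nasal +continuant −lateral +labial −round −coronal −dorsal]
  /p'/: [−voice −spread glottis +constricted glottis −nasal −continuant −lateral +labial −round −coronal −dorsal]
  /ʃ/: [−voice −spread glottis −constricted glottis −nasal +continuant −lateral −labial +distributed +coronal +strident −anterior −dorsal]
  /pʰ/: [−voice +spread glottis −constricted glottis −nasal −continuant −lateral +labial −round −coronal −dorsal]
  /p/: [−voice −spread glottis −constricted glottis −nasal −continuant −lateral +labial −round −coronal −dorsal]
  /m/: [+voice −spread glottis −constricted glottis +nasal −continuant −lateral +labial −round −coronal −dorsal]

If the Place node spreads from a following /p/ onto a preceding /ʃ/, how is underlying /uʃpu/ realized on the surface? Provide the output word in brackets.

[ufpu]

Place immediately or transitively dominates [labial], [round], [distributed], [coronal], [strident], [anterior], [high], [dorsal], [back].
The target acquires /p/'s values for everything under Place — [+labial], [−round], [−coronal], [−dorsal] — while keeping its own [voice], [spread glottis], [constricted glottis], ….
The resulting bundle matches /f/ in the inventory; substituting it for /ʃ/ gives [ufpu].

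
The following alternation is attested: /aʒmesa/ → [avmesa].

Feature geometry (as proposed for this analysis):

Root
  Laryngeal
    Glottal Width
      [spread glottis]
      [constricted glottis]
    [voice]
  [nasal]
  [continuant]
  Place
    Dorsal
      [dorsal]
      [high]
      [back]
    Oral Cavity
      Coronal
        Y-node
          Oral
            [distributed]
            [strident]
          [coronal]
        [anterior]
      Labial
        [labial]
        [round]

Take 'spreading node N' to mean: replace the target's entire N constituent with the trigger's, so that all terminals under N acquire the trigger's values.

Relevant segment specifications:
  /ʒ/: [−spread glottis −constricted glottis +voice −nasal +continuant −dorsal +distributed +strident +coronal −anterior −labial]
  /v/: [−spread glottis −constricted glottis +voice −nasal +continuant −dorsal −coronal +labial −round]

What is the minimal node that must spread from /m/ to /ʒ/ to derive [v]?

Oral Cavity

Feature comparison: [labial], [round], [coronal], [anterior], [distributed], [strident] differ between /ʒ/ and [v]; the remaining terminals match.
In this geometry the lowest node dominating all of them is Oral Cavity: every daughter of Oral Cavity dominates only a proper subset, so no lower node suffices.
Delinking /ʒ/'s Oral Cavity and associating /m/'s Oral Cavity gives precisely the feature bundle of [v].
Features on which the two segments disagree outside Oral Cavity, such as [nasal], [continuant], are unchanged — nothing dominating them spread, and Oral Cavity is the minimal sufficient constituent.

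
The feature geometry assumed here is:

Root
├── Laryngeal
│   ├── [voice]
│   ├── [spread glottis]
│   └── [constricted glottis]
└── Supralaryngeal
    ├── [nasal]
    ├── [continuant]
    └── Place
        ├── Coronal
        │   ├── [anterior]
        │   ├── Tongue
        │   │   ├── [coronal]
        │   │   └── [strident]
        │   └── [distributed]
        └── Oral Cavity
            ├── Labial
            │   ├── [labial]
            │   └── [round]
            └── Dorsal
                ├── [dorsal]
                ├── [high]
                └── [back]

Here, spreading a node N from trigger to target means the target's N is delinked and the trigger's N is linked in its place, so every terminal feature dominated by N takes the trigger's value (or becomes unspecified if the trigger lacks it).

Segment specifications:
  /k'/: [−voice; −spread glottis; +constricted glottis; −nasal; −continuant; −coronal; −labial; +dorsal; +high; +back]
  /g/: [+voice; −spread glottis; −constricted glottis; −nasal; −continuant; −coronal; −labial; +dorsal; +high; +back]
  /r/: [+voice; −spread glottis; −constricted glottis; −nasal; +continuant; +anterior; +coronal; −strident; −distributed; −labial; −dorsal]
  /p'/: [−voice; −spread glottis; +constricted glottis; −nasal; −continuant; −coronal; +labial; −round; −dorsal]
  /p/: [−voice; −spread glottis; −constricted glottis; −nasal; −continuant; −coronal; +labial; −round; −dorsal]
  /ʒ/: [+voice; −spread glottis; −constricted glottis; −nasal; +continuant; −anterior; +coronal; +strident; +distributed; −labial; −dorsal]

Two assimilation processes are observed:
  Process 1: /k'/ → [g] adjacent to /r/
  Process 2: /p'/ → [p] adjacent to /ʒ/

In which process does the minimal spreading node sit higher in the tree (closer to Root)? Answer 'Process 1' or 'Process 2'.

Process 1

Process 1 alters [voice], [constricted glottis]; the lowest common ancestor is Laryngeal (depth 1 from Root).
Process 2: the feature that changes is [constricted glottis]; the minimal node is [constricted glottis] (depth 2).
Laryngeal is closer to Root than [constricted glottis], so Process 1 spreads the higher node.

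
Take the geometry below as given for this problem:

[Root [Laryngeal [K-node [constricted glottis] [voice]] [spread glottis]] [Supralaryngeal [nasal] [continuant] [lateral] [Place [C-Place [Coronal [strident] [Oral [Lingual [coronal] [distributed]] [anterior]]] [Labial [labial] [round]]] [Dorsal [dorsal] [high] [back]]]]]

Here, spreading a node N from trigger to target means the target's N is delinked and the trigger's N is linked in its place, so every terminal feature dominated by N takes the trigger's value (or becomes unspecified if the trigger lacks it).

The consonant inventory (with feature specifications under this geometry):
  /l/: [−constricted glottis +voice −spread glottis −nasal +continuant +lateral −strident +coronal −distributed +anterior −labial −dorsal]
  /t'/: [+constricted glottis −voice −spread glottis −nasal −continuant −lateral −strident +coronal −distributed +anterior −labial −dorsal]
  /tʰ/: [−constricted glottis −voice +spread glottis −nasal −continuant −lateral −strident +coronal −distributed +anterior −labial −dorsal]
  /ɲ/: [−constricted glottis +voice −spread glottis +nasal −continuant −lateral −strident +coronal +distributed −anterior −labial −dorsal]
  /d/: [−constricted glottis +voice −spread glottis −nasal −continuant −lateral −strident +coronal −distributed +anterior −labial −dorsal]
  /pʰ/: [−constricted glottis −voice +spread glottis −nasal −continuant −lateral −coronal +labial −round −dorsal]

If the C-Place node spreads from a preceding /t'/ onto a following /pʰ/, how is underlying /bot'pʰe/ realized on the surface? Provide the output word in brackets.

Terminals under C-Place in this geometry: [strident], [coronal], [distributed], [anterior], [labial], [round].
The target acquires /t'/'s values for everything under C-Place — [−strident], [+coronal], [−distributed], [+anterior], [−labial] — while keeping its own [constricted glottis], [voice], [spread glottis], ….
The resulting bundle matches /tʰ/ in the inventory; substituting it for /pʰ/ gives [bot'tʰe].

[bot'tʰe]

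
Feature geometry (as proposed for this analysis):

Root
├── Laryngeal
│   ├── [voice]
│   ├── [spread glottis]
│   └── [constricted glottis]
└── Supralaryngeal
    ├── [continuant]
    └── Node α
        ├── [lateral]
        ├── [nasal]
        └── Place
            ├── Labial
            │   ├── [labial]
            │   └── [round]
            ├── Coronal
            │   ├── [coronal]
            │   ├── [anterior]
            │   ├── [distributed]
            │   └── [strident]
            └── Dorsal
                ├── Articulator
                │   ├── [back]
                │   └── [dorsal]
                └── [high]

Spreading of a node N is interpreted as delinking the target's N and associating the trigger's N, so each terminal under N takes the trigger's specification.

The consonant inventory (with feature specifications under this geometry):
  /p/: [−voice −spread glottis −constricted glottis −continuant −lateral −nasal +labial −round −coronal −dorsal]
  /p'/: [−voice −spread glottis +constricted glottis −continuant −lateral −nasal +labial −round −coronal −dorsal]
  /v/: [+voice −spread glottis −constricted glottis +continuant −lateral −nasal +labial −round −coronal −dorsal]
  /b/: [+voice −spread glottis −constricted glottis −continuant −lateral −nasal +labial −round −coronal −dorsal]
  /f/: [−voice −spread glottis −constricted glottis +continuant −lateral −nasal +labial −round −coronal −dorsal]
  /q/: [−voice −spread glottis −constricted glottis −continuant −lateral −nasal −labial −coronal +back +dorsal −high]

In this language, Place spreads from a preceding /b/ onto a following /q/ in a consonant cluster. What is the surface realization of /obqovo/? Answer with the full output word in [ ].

[obpovo]

Terminals under Place in this geometry: [labial], [round], [coronal], [anterior], [distributed], [strident], [back], [dorsal], [high].
The target acquires /b/'s values for everything under Place — [+labial], [−round], [−coronal], [−dorsal] — while keeping its own [voice], [spread glottis], [constricted glottis], ….
This feature bundle is that of [p], so /obqovo/ surfaces as [obpovo].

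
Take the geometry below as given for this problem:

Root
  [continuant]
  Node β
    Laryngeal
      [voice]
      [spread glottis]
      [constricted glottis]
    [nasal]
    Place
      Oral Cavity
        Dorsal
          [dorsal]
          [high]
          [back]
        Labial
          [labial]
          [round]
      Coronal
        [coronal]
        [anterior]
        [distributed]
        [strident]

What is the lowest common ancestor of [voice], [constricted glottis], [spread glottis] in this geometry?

Laryngeal

[voice] is immediately dominated by Laryngeal.
[constricted glottis] is immediately dominated by Laryngeal.
[spread glottis] is immediately dominated by Laryngeal.
The listed terminals split across distinct daughters of Laryngeal, so Laryngeal itself is the smallest node containing them all.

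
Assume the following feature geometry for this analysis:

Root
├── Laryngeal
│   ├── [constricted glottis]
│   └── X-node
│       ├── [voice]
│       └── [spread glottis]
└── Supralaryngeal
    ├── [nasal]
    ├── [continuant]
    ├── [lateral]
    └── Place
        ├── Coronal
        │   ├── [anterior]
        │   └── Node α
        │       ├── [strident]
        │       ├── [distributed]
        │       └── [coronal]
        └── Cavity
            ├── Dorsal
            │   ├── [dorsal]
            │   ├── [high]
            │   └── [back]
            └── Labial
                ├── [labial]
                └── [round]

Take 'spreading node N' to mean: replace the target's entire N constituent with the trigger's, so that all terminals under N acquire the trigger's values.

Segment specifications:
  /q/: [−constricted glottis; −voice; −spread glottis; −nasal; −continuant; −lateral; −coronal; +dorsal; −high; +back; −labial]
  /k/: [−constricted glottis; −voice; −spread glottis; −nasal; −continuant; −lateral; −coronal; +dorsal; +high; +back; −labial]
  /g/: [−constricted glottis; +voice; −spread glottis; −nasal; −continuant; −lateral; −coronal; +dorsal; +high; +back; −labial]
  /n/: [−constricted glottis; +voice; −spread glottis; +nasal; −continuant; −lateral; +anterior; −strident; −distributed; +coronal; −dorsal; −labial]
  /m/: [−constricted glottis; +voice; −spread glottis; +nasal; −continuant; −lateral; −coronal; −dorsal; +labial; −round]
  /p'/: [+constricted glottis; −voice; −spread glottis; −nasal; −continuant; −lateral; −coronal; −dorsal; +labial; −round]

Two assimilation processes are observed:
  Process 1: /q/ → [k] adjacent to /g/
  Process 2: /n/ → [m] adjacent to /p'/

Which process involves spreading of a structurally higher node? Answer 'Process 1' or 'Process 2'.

In Process 1, [high] changes, so the minimal spreading node is [high] at depth 5.
Process 2: the features that change are [labial], [round], [coronal], [anterior], [distributed], [strident]; the minimal node is Place (depth 2).
Depth 2 < depth 5; Process 2 involves the structurally higher constituent Place.

Process 2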